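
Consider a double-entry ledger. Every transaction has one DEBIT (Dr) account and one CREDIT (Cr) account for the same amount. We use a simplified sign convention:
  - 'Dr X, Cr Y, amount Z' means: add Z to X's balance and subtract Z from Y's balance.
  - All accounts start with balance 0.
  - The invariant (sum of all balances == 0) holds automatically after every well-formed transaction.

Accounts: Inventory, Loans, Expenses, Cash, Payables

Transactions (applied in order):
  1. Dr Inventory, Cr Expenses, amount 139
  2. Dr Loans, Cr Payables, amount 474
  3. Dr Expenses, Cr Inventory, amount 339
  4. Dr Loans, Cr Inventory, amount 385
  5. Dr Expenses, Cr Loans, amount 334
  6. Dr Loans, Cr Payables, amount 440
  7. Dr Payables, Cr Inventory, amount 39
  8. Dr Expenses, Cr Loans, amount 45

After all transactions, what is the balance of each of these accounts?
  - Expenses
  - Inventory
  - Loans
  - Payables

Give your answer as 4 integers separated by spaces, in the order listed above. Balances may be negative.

After txn 1 (Dr Inventory, Cr Expenses, amount 139): Expenses=-139 Inventory=139
After txn 2 (Dr Loans, Cr Payables, amount 474): Expenses=-139 Inventory=139 Loans=474 Payables=-474
After txn 3 (Dr Expenses, Cr Inventory, amount 339): Expenses=200 Inventory=-200 Loans=474 Payables=-474
After txn 4 (Dr Loans, Cr Inventory, amount 385): Expenses=200 Inventory=-585 Loans=859 Payables=-474
After txn 5 (Dr Expenses, Cr Loans, amount 334): Expenses=534 Inventory=-585 Loans=525 Payables=-474
After txn 6 (Dr Loans, Cr Payables, amount 440): Expenses=534 Inventory=-585 Loans=965 Payables=-914
After txn 7 (Dr Payables, Cr Inventory, amount 39): Expenses=534 Inventory=-624 Loans=965 Payables=-875
After txn 8 (Dr Expenses, Cr Loans, amount 45): Expenses=579 Inventory=-624 Loans=920 Payables=-875

Answer: 579 -624 920 -875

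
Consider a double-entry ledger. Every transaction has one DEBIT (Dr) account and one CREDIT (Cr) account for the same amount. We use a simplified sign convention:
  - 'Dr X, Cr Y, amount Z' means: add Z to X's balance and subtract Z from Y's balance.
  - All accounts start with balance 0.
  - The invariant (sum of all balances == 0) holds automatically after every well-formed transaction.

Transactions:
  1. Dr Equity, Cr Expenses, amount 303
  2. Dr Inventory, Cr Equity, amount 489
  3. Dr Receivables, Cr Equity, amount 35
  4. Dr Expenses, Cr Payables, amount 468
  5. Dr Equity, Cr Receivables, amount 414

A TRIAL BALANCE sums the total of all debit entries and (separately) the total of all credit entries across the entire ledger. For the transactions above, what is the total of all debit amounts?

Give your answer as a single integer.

Txn 1: debit+=303
Txn 2: debit+=489
Txn 3: debit+=35
Txn 4: debit+=468
Txn 5: debit+=414
Total debits = 1709

Answer: 1709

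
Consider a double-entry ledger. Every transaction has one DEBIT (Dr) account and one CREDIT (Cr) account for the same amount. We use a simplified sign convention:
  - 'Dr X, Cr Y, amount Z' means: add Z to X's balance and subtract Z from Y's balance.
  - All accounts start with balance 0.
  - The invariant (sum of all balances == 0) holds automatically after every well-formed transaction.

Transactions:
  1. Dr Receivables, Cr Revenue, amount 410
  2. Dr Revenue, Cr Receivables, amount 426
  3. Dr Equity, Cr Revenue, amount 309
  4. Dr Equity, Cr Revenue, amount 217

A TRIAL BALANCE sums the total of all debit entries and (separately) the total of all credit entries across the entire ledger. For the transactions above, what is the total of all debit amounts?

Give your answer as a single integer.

Txn 1: debit+=410
Txn 2: debit+=426
Txn 3: debit+=309
Txn 4: debit+=217
Total debits = 1362

Answer: 1362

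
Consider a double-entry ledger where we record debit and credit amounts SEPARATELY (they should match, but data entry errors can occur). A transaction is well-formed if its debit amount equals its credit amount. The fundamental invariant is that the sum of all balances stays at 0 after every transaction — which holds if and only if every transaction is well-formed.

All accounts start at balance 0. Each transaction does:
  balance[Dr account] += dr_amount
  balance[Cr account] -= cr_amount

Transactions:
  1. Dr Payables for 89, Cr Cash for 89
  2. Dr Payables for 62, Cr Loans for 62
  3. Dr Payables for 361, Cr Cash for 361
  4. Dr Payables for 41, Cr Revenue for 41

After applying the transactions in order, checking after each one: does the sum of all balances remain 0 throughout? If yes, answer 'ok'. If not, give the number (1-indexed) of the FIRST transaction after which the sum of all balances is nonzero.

After txn 1: dr=89 cr=89 sum_balances=0
After txn 2: dr=62 cr=62 sum_balances=0
After txn 3: dr=361 cr=361 sum_balances=0
After txn 4: dr=41 cr=41 sum_balances=0

Answer: ok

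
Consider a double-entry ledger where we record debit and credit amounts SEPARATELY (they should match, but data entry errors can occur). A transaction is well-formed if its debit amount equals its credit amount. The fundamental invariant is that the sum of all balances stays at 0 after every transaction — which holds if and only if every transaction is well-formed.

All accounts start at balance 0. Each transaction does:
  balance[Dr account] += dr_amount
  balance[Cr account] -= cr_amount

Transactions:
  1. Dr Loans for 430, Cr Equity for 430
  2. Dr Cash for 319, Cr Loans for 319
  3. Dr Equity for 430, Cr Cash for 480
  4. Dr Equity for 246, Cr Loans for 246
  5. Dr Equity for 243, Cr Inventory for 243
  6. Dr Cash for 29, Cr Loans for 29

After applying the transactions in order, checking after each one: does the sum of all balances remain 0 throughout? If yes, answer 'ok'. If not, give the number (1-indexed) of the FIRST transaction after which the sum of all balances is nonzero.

After txn 1: dr=430 cr=430 sum_balances=0
After txn 2: dr=319 cr=319 sum_balances=0
After txn 3: dr=430 cr=480 sum_balances=-50
After txn 4: dr=246 cr=246 sum_balances=-50
After txn 5: dr=243 cr=243 sum_balances=-50
After txn 6: dr=29 cr=29 sum_balances=-50

Answer: 3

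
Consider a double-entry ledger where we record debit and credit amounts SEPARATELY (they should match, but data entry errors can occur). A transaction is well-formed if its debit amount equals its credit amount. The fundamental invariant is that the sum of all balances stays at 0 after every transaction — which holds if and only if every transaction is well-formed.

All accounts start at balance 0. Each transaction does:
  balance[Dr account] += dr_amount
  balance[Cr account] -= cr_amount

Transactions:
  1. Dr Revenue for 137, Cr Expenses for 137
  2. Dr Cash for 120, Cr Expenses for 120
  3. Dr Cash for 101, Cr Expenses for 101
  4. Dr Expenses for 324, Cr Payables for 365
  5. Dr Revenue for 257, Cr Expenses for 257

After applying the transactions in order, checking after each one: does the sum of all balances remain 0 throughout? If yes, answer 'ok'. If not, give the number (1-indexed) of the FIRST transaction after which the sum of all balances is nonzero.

After txn 1: dr=137 cr=137 sum_balances=0
After txn 2: dr=120 cr=120 sum_balances=0
After txn 3: dr=101 cr=101 sum_balances=0
After txn 4: dr=324 cr=365 sum_balances=-41
After txn 5: dr=257 cr=257 sum_balances=-41

Answer: 4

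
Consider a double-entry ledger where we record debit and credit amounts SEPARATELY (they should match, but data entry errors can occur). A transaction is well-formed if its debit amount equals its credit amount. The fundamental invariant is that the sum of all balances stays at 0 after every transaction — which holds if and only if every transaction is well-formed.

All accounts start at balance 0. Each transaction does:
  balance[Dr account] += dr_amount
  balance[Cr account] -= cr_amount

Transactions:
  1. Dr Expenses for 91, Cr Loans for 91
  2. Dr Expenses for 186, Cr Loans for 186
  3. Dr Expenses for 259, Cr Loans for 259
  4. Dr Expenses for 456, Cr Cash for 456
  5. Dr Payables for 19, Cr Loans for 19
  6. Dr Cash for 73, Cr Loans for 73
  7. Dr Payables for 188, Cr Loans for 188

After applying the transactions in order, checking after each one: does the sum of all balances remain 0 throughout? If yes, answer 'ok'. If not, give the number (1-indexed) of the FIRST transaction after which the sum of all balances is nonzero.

Answer: ok

Derivation:
After txn 1: dr=91 cr=91 sum_balances=0
After txn 2: dr=186 cr=186 sum_balances=0
After txn 3: dr=259 cr=259 sum_balances=0
After txn 4: dr=456 cr=456 sum_balances=0
After txn 5: dr=19 cr=19 sum_balances=0
After txn 6: dr=73 cr=73 sum_balances=0
After txn 7: dr=188 cr=188 sum_balances=0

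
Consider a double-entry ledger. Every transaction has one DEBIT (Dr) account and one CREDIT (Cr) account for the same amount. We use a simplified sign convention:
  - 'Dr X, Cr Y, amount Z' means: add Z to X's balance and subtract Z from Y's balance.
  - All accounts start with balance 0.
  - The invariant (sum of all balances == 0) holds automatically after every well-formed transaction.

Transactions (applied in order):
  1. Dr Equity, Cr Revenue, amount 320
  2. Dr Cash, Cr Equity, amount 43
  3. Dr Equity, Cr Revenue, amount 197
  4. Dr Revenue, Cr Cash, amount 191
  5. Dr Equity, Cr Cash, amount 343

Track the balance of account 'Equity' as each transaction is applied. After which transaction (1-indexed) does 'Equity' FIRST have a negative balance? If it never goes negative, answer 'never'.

After txn 1: Equity=320
After txn 2: Equity=277
After txn 3: Equity=474
After txn 4: Equity=474
After txn 5: Equity=817

Answer: never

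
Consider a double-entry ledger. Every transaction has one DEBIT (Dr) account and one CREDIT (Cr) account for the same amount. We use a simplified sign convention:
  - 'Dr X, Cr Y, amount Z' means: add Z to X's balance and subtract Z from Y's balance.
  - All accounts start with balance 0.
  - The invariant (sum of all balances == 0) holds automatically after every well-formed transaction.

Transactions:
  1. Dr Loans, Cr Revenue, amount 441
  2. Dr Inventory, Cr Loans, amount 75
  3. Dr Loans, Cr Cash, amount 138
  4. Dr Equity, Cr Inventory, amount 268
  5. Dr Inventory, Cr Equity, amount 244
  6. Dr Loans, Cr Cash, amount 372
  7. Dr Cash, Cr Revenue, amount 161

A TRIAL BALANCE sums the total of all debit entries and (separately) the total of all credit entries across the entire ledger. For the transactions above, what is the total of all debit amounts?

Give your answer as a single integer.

Answer: 1699

Derivation:
Txn 1: debit+=441
Txn 2: debit+=75
Txn 3: debit+=138
Txn 4: debit+=268
Txn 5: debit+=244
Txn 6: debit+=372
Txn 7: debit+=161
Total debits = 1699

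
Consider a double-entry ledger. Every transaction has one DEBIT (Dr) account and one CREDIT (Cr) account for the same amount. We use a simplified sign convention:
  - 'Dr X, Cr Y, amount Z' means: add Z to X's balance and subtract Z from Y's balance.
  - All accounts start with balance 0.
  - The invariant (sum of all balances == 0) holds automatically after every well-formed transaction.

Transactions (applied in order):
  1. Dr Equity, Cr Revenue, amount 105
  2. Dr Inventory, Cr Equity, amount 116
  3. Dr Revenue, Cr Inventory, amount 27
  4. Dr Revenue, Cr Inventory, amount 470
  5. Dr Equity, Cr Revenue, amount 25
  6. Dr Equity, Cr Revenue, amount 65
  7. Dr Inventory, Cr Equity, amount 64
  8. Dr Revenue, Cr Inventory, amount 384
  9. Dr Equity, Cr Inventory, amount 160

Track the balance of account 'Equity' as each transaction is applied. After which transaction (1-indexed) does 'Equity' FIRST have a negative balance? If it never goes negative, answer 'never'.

After txn 1: Equity=105
After txn 2: Equity=-11

Answer: 2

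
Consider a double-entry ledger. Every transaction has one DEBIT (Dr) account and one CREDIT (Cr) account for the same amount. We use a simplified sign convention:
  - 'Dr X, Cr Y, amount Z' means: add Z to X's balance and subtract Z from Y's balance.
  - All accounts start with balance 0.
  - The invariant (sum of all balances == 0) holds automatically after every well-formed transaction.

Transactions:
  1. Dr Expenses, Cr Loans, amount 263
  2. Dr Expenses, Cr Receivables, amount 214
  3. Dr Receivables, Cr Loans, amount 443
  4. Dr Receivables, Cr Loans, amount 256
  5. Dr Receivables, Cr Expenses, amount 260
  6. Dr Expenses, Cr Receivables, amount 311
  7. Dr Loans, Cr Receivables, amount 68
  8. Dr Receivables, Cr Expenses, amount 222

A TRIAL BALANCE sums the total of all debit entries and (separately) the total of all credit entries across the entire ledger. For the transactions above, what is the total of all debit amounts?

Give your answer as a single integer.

Answer: 2037

Derivation:
Txn 1: debit+=263
Txn 2: debit+=214
Txn 3: debit+=443
Txn 4: debit+=256
Txn 5: debit+=260
Txn 6: debit+=311
Txn 7: debit+=68
Txn 8: debit+=222
Total debits = 2037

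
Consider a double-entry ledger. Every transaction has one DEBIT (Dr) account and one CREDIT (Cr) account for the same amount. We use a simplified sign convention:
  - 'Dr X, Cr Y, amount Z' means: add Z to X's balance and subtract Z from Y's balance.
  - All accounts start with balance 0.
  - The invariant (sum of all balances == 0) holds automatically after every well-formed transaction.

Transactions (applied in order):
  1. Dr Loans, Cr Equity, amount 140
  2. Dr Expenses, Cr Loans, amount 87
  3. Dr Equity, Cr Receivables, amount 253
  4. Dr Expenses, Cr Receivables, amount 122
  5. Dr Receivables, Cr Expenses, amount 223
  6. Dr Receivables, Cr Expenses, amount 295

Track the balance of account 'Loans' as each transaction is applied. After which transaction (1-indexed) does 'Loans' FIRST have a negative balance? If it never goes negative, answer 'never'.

Answer: never

Derivation:
After txn 1: Loans=140
After txn 2: Loans=53
After txn 3: Loans=53
After txn 4: Loans=53
After txn 5: Loans=53
After txn 6: Loans=53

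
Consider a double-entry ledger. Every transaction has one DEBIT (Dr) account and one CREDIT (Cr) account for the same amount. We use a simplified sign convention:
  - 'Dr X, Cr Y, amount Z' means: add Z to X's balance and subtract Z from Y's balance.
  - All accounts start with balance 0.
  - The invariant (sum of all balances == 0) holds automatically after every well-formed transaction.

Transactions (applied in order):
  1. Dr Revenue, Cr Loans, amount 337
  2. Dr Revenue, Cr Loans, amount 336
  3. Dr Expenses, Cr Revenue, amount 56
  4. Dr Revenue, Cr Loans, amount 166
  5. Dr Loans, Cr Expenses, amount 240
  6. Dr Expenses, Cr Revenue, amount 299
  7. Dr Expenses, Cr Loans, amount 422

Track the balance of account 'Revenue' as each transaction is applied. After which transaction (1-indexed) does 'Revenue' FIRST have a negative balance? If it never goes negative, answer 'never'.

Answer: never

Derivation:
After txn 1: Revenue=337
After txn 2: Revenue=673
After txn 3: Revenue=617
After txn 4: Revenue=783
After txn 5: Revenue=783
After txn 6: Revenue=484
After txn 7: Revenue=484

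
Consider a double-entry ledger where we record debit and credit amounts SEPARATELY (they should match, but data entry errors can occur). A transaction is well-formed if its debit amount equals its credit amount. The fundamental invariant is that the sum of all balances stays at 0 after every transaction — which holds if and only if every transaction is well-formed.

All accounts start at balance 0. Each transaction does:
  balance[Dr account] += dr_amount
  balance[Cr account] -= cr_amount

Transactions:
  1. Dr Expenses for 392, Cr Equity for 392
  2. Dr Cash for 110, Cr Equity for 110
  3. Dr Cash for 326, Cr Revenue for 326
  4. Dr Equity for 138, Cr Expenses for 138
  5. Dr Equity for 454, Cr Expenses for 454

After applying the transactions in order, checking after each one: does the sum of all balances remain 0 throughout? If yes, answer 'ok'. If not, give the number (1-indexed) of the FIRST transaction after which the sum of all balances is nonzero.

Answer: ok

Derivation:
After txn 1: dr=392 cr=392 sum_balances=0
After txn 2: dr=110 cr=110 sum_balances=0
After txn 3: dr=326 cr=326 sum_balances=0
After txn 4: dr=138 cr=138 sum_balances=0
After txn 5: dr=454 cr=454 sum_balances=0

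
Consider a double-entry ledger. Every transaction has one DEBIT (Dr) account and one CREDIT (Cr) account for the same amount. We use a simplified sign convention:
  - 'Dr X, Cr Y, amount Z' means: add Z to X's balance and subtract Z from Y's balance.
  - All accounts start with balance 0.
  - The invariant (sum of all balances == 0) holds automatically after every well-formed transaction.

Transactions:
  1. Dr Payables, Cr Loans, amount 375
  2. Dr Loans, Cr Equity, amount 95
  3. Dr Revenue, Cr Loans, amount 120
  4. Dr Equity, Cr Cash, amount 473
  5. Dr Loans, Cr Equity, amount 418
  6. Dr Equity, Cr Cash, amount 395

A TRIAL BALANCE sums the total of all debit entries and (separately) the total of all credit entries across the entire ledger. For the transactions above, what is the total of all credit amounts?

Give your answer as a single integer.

Answer: 1876

Derivation:
Txn 1: credit+=375
Txn 2: credit+=95
Txn 3: credit+=120
Txn 4: credit+=473
Txn 5: credit+=418
Txn 6: credit+=395
Total credits = 1876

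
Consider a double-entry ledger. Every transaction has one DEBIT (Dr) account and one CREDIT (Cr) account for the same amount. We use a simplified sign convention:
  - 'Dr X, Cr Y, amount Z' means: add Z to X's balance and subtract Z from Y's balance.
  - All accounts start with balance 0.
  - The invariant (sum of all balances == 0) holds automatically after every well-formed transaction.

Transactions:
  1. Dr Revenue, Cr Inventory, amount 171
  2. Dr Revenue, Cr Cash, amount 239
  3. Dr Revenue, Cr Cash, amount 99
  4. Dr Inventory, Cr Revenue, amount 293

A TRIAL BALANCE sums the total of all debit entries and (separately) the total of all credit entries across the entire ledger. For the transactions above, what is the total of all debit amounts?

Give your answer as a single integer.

Answer: 802

Derivation:
Txn 1: debit+=171
Txn 2: debit+=239
Txn 3: debit+=99
Txn 4: debit+=293
Total debits = 802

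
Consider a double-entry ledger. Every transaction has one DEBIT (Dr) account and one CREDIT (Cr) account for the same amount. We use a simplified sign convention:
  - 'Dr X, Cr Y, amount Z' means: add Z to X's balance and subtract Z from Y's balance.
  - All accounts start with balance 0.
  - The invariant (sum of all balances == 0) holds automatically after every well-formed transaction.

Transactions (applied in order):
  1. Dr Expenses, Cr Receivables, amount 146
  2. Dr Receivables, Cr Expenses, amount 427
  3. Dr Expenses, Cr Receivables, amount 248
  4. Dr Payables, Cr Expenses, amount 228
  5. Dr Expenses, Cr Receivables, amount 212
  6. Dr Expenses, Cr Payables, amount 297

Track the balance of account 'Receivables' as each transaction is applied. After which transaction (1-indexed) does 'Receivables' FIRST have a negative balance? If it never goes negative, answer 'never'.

Answer: 1

Derivation:
After txn 1: Receivables=-146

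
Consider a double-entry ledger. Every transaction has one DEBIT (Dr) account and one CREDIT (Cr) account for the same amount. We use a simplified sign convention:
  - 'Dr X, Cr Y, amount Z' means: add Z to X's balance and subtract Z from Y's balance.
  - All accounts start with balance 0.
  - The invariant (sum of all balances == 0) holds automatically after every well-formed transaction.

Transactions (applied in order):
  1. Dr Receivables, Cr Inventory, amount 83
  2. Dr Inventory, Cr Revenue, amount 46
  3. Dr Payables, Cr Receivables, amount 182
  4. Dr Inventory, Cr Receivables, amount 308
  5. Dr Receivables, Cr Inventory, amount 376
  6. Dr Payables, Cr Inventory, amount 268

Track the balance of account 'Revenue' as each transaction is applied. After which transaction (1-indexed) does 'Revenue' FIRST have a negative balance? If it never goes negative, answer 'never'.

After txn 1: Revenue=0
After txn 2: Revenue=-46

Answer: 2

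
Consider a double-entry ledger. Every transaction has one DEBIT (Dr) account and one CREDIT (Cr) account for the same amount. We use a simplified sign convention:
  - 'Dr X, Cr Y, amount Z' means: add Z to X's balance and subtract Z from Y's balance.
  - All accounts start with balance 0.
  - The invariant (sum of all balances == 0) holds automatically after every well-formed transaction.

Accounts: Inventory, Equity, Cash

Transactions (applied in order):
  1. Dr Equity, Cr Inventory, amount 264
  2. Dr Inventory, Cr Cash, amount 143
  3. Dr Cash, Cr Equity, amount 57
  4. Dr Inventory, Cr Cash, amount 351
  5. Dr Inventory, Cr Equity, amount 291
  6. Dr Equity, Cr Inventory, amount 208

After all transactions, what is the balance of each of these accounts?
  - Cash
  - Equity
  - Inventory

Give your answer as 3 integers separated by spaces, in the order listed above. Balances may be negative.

Answer: -437 124 313

Derivation:
After txn 1 (Dr Equity, Cr Inventory, amount 264): Equity=264 Inventory=-264
After txn 2 (Dr Inventory, Cr Cash, amount 143): Cash=-143 Equity=264 Inventory=-121
After txn 3 (Dr Cash, Cr Equity, amount 57): Cash=-86 Equity=207 Inventory=-121
After txn 4 (Dr Inventory, Cr Cash, amount 351): Cash=-437 Equity=207 Inventory=230
After txn 5 (Dr Inventory, Cr Equity, amount 291): Cash=-437 Equity=-84 Inventory=521
After txn 6 (Dr Equity, Cr Inventory, amount 208): Cash=-437 Equity=124 Inventory=313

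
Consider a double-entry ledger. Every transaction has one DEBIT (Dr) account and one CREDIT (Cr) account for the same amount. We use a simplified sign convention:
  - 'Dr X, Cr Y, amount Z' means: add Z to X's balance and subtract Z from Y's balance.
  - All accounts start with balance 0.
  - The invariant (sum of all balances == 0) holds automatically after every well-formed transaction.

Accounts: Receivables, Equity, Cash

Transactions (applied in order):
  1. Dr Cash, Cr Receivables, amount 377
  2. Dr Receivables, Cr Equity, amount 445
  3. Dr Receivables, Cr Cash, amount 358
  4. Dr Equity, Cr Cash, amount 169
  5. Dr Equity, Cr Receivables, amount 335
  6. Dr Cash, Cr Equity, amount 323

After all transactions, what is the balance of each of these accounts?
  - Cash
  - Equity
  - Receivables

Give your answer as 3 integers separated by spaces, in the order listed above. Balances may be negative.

Answer: 173 -264 91

Derivation:
After txn 1 (Dr Cash, Cr Receivables, amount 377): Cash=377 Receivables=-377
After txn 2 (Dr Receivables, Cr Equity, amount 445): Cash=377 Equity=-445 Receivables=68
After txn 3 (Dr Receivables, Cr Cash, amount 358): Cash=19 Equity=-445 Receivables=426
After txn 4 (Dr Equity, Cr Cash, amount 169): Cash=-150 Equity=-276 Receivables=426
After txn 5 (Dr Equity, Cr Receivables, amount 335): Cash=-150 Equity=59 Receivables=91
After txn 6 (Dr Cash, Cr Equity, amount 323): Cash=173 Equity=-264 Receivables=91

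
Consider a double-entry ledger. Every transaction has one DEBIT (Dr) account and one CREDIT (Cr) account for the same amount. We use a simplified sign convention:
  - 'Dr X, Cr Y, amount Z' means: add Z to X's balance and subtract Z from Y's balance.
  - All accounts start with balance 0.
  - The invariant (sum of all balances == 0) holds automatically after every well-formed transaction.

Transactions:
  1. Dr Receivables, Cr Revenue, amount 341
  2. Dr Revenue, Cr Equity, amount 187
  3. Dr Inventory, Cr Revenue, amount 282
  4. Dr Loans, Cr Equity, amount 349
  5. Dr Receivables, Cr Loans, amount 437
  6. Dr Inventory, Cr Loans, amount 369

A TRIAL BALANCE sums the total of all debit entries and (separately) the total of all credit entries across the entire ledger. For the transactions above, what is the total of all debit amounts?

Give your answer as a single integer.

Answer: 1965

Derivation:
Txn 1: debit+=341
Txn 2: debit+=187
Txn 3: debit+=282
Txn 4: debit+=349
Txn 5: debit+=437
Txn 6: debit+=369
Total debits = 1965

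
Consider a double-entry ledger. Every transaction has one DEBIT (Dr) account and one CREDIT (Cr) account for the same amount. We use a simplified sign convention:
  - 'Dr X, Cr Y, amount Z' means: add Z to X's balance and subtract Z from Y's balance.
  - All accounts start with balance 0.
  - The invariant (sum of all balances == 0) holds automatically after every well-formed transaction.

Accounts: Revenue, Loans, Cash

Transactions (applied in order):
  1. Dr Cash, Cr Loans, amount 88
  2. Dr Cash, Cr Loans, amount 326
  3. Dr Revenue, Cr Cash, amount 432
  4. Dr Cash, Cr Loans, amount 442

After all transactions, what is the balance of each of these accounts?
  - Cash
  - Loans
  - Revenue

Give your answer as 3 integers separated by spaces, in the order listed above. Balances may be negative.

After txn 1 (Dr Cash, Cr Loans, amount 88): Cash=88 Loans=-88
After txn 2 (Dr Cash, Cr Loans, amount 326): Cash=414 Loans=-414
After txn 3 (Dr Revenue, Cr Cash, amount 432): Cash=-18 Loans=-414 Revenue=432
After txn 4 (Dr Cash, Cr Loans, amount 442): Cash=424 Loans=-856 Revenue=432

Answer: 424 -856 432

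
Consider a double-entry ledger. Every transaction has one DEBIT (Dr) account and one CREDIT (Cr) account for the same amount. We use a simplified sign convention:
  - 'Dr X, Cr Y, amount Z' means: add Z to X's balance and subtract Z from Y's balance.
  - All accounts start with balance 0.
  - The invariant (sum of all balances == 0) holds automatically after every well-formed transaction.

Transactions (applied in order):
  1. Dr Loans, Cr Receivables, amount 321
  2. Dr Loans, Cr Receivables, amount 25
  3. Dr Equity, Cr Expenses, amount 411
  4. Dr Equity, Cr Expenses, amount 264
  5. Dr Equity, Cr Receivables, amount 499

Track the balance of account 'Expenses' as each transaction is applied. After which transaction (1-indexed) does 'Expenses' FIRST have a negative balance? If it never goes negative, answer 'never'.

Answer: 3

Derivation:
After txn 1: Expenses=0
After txn 2: Expenses=0
After txn 3: Expenses=-411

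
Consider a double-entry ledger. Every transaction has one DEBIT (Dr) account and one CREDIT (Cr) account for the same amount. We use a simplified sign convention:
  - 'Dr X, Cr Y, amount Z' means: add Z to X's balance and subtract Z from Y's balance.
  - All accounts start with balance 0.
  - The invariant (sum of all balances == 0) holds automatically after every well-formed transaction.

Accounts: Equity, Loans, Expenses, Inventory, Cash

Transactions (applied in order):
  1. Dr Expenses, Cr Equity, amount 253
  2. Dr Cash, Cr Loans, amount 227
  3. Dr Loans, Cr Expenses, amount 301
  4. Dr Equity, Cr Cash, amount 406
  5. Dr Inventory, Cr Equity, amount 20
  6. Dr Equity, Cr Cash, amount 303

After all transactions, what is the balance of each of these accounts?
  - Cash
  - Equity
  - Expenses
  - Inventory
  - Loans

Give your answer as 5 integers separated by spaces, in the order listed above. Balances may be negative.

Answer: -482 436 -48 20 74

Derivation:
After txn 1 (Dr Expenses, Cr Equity, amount 253): Equity=-253 Expenses=253
After txn 2 (Dr Cash, Cr Loans, amount 227): Cash=227 Equity=-253 Expenses=253 Loans=-227
After txn 3 (Dr Loans, Cr Expenses, amount 301): Cash=227 Equity=-253 Expenses=-48 Loans=74
After txn 4 (Dr Equity, Cr Cash, amount 406): Cash=-179 Equity=153 Expenses=-48 Loans=74
After txn 5 (Dr Inventory, Cr Equity, amount 20): Cash=-179 Equity=133 Expenses=-48 Inventory=20 Loans=74
After txn 6 (Dr Equity, Cr Cash, amount 303): Cash=-482 Equity=436 Expenses=-48 Inventory=20 Loans=74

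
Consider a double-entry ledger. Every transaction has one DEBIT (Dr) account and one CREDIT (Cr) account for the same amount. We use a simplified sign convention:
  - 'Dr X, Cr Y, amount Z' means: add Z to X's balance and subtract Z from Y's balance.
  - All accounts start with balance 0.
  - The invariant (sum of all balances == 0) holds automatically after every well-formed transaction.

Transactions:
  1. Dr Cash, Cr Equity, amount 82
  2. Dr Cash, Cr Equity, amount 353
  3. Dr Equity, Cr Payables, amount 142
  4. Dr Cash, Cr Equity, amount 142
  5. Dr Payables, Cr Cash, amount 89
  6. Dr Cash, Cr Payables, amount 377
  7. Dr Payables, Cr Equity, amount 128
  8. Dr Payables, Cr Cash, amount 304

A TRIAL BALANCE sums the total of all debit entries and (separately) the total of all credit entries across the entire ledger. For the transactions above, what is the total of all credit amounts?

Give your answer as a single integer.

Answer: 1617

Derivation:
Txn 1: credit+=82
Txn 2: credit+=353
Txn 3: credit+=142
Txn 4: credit+=142
Txn 5: credit+=89
Txn 6: credit+=377
Txn 7: credit+=128
Txn 8: credit+=304
Total credits = 1617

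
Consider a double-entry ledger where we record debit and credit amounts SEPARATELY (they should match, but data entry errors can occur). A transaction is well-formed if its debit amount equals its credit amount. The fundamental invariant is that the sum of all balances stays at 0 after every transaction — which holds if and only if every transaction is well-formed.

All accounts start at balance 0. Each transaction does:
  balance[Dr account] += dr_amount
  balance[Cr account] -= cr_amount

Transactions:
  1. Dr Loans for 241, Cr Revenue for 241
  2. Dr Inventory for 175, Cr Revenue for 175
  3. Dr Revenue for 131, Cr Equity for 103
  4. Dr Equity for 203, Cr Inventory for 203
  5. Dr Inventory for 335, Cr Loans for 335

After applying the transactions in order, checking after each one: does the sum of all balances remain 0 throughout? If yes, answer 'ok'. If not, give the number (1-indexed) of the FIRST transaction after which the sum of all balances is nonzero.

After txn 1: dr=241 cr=241 sum_balances=0
After txn 2: dr=175 cr=175 sum_balances=0
After txn 3: dr=131 cr=103 sum_balances=28
After txn 4: dr=203 cr=203 sum_balances=28
After txn 5: dr=335 cr=335 sum_balances=28

Answer: 3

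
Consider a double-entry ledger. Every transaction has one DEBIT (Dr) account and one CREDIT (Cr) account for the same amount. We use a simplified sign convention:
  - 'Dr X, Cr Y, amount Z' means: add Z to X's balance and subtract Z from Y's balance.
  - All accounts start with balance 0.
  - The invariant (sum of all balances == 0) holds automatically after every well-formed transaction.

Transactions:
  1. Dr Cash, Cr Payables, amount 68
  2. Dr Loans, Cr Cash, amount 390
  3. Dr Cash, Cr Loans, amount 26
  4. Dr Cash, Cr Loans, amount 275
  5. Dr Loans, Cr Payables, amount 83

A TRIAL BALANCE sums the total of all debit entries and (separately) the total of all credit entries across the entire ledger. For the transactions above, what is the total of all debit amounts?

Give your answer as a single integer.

Answer: 842

Derivation:
Txn 1: debit+=68
Txn 2: debit+=390
Txn 3: debit+=26
Txn 4: debit+=275
Txn 5: debit+=83
Total debits = 842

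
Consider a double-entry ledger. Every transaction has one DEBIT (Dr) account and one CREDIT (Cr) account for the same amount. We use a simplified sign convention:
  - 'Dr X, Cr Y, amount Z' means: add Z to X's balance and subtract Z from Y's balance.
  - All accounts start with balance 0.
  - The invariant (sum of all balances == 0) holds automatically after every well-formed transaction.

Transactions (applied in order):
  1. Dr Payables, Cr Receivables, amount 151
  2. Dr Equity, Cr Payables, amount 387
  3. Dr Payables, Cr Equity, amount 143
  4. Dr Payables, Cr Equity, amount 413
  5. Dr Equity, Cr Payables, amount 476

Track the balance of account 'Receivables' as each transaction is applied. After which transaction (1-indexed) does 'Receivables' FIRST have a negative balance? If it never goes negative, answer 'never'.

Answer: 1

Derivation:
After txn 1: Receivables=-151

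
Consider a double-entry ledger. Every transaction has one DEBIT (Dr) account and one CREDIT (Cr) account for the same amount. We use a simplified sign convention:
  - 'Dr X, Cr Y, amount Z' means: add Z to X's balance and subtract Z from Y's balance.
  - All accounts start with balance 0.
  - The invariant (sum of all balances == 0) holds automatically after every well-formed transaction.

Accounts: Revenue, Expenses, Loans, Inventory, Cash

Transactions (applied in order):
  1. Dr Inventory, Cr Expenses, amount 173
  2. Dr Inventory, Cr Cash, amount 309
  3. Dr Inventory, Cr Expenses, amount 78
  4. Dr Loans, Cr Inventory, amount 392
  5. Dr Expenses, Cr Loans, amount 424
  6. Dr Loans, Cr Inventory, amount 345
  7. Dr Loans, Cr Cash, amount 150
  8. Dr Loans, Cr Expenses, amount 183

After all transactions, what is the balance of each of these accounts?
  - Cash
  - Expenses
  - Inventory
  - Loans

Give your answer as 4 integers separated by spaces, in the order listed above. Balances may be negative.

Answer: -459 -10 -177 646

Derivation:
After txn 1 (Dr Inventory, Cr Expenses, amount 173): Expenses=-173 Inventory=173
After txn 2 (Dr Inventory, Cr Cash, amount 309): Cash=-309 Expenses=-173 Inventory=482
After txn 3 (Dr Inventory, Cr Expenses, amount 78): Cash=-309 Expenses=-251 Inventory=560
After txn 4 (Dr Loans, Cr Inventory, amount 392): Cash=-309 Expenses=-251 Inventory=168 Loans=392
After txn 5 (Dr Expenses, Cr Loans, amount 424): Cash=-309 Expenses=173 Inventory=168 Loans=-32
After txn 6 (Dr Loans, Cr Inventory, amount 345): Cash=-309 Expenses=173 Inventory=-177 Loans=313
After txn 7 (Dr Loans, Cr Cash, amount 150): Cash=-459 Expenses=173 Inventory=-177 Loans=463
After txn 8 (Dr Loans, Cr Expenses, amount 183): Cash=-459 Expenses=-10 Inventory=-177 Loans=646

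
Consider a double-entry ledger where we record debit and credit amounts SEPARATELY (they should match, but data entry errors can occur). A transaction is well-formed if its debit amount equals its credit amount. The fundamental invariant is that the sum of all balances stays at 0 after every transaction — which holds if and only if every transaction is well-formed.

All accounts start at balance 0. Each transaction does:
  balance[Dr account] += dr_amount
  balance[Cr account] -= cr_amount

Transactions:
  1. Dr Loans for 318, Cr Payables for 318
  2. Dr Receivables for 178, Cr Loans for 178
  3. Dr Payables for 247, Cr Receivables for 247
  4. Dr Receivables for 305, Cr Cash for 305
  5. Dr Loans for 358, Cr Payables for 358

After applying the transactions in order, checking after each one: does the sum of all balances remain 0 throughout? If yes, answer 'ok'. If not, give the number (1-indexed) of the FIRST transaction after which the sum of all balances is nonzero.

After txn 1: dr=318 cr=318 sum_balances=0
After txn 2: dr=178 cr=178 sum_balances=0
After txn 3: dr=247 cr=247 sum_balances=0
After txn 4: dr=305 cr=305 sum_balances=0
After txn 5: dr=358 cr=358 sum_balances=0

Answer: ok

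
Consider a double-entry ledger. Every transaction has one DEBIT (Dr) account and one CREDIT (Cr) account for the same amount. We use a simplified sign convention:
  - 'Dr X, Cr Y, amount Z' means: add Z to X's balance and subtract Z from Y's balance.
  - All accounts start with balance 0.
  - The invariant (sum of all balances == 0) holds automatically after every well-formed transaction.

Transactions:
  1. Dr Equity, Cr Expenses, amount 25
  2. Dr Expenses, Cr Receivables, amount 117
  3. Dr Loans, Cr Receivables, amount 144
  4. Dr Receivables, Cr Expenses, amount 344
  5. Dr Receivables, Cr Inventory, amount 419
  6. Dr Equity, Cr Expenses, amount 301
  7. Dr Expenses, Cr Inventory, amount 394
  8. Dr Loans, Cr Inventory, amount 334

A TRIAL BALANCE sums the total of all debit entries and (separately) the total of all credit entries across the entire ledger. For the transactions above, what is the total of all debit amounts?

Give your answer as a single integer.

Answer: 2078

Derivation:
Txn 1: debit+=25
Txn 2: debit+=117
Txn 3: debit+=144
Txn 4: debit+=344
Txn 5: debit+=419
Txn 6: debit+=301
Txn 7: debit+=394
Txn 8: debit+=334
Total debits = 2078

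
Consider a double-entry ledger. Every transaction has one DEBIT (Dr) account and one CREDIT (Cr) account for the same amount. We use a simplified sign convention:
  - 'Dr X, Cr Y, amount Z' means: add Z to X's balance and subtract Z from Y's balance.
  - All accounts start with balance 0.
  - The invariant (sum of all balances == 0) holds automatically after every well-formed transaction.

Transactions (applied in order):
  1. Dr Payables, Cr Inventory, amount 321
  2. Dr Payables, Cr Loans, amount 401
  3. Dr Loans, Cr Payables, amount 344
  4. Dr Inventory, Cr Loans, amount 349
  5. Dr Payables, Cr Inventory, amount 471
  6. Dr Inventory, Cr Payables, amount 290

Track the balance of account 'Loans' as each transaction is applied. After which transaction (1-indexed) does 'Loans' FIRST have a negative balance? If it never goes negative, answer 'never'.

Answer: 2

Derivation:
After txn 1: Loans=0
After txn 2: Loans=-401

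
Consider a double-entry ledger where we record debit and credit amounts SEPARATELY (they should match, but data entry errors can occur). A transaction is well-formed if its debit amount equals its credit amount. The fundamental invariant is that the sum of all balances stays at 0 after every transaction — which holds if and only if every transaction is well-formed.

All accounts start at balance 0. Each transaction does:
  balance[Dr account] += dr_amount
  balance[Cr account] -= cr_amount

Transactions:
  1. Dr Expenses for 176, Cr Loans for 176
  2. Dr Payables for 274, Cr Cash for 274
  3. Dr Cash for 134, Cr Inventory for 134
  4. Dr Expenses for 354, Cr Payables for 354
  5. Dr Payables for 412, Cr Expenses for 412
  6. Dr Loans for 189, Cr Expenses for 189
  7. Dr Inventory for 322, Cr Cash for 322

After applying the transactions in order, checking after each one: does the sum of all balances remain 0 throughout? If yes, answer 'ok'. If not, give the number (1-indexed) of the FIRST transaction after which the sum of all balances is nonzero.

Answer: ok

Derivation:
After txn 1: dr=176 cr=176 sum_balances=0
After txn 2: dr=274 cr=274 sum_balances=0
After txn 3: dr=134 cr=134 sum_balances=0
After txn 4: dr=354 cr=354 sum_balances=0
After txn 5: dr=412 cr=412 sum_balances=0
After txn 6: dr=189 cr=189 sum_balances=0
After txn 7: dr=322 cr=322 sum_balances=0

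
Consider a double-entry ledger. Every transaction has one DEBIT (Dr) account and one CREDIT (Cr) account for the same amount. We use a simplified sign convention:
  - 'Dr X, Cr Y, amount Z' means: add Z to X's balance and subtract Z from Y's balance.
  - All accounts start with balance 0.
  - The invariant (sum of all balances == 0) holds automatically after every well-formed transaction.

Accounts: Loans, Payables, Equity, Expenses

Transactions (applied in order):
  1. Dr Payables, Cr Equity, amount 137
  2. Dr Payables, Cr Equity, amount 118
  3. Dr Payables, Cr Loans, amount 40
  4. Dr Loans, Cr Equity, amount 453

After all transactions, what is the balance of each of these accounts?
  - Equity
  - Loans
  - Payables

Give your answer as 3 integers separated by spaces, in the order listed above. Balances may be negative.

After txn 1 (Dr Payables, Cr Equity, amount 137): Equity=-137 Payables=137
After txn 2 (Dr Payables, Cr Equity, amount 118): Equity=-255 Payables=255
After txn 3 (Dr Payables, Cr Loans, amount 40): Equity=-255 Loans=-40 Payables=295
After txn 4 (Dr Loans, Cr Equity, amount 453): Equity=-708 Loans=413 Payables=295

Answer: -708 413 295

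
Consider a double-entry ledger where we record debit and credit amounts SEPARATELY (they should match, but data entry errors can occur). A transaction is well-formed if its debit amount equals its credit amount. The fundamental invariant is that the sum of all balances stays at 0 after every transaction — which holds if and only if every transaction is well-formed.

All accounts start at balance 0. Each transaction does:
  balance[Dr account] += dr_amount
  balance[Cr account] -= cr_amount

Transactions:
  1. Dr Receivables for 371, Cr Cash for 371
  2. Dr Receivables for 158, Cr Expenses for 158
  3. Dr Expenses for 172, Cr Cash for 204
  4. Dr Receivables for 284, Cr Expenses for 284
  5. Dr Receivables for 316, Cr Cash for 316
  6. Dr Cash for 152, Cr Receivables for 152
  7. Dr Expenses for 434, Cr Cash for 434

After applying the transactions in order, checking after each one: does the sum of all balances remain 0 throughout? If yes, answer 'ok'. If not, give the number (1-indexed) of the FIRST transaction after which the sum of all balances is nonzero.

Answer: 3

Derivation:
After txn 1: dr=371 cr=371 sum_balances=0
After txn 2: dr=158 cr=158 sum_balances=0
After txn 3: dr=172 cr=204 sum_balances=-32
After txn 4: dr=284 cr=284 sum_balances=-32
After txn 5: dr=316 cr=316 sum_balances=-32
After txn 6: dr=152 cr=152 sum_balances=-32
After txn 7: dr=434 cr=434 sum_balances=-32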